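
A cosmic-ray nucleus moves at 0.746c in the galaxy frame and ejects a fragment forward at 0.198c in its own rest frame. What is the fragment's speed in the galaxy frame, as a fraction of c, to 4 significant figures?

u ≈ 0.8225c

Compose boost 2: (0.198 + 0.746)/(1 + 0.198×0.746) = 0.9440/1.14771 = 0.8225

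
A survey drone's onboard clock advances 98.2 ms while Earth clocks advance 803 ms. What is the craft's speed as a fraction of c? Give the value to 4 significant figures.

γ = Δt/τ₀ = 803/98.2 = 8.17719
β = √(1 − 1/γ²) = √(1 − 1/8.17719²) = 0.9925

β ≈ 0.9925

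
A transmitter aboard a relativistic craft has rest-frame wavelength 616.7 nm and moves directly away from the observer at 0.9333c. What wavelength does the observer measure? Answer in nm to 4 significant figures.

Relativistic Doppler: λ_obs = λ_src √((1+β)/(1−β))
= 616.7 × √(1.93330/0.0667000) = 616.7 × 5.38377 = 3320 nm

λ_obs ≈ 3320 nm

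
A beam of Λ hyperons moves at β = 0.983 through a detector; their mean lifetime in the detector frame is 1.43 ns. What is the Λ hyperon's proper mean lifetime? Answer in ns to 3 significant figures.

τ₀ ≈ 0.263 ns

γ = 1/√(1 − 0.983²) = 5.4465
Proper time: τ₀ = Δt/γ = 1.43/5.4465 = 0.263 ns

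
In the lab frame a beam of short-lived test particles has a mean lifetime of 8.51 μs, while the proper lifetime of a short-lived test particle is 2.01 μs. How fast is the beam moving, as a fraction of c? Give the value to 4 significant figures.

γ = Δt/τ₀ = 8.51/2.01 = 4.23383
β = √(1 − 1/γ²) = √(1 − 1/4.23383²) = 0.9717

β ≈ 0.9717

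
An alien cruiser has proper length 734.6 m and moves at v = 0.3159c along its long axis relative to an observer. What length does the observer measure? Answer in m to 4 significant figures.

L ≈ 697.0 m

γ = 1/√(1 − 0.3159²) = 1.05397
Length contraction: L = L₀/γ = 734.6/1.05397 = 697.0 m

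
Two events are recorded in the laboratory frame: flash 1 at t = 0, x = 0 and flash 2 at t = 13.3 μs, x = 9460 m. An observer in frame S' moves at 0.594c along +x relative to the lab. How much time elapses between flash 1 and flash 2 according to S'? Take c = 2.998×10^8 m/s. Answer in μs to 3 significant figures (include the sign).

Δt' ≈ -6.77 μs

γ = 1/√(1 − 0.594²) = 1.2431
Δt' = γ(Δt − vΔx/c²) = 1.2431 × (13.3 μs − 0.594×9460 m / (2.998×10^8 m/s))
= 1.2431 × (-5.4433 μs) = -6.77 μs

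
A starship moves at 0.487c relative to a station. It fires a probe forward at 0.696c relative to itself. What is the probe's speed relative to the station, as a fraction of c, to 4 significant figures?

u ≈ 0.8835c

Relativistic velocity addition: u = (u' + v)/(1 + u'v/c²)
= (0.696 + 0.487)/(1 + 0.696×0.487) = 1.183/1.33895 = 0.8835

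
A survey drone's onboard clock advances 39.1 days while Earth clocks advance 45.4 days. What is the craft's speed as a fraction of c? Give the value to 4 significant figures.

β ≈ 0.5082

γ = Δt/τ₀ = 45.4/39.1 = 1.16113
β = √(1 − 1/γ²) = √(1 − 1/1.16113²) = 0.5082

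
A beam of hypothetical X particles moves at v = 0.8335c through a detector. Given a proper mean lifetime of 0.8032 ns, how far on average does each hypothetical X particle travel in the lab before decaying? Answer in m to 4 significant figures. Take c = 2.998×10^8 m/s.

γ = 1/√(1 − 0.8335²) = 1.80989
Dilated lifetime: Δt = γτ₀ = 1.80989 × 0.8032 ns = 1.45370 ns
d = vΔt = 0.8335c × 1.45370 ns = 2.49883×10^8 m/s × 1.45370×10^-9 s = 0.3633 m

d ≈ 0.3633 m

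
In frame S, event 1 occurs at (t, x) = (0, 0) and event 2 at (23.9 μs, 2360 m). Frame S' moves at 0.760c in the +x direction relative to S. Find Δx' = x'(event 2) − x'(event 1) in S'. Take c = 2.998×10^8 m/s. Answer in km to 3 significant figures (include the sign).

γ = 1/√(1 − 0.760²) = 1.5386
Δx' = γ(Δx − vΔt) = 1.5386 × (2360 m − 0.760×(2.998×10^8 m/s)×23.9×10^-6 s)
= 1.5386 × (-3085.6 m) = -4.75 km

Δx' ≈ -4.75 km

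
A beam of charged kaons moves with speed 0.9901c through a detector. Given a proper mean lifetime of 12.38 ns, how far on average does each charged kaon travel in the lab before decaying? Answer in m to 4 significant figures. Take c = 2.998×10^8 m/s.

γ = 1/√(1 − 0.9901²) = 7.12435
Dilated lifetime: Δt = γτ₀ = 7.12435 × 12.38 ns = 88.1994 ns
d = vΔt = 0.9901c × 88.1994 ns = 2.96832×10^8 m/s × 8.81994×10^-8 s = 26.18 m

d ≈ 26.18 m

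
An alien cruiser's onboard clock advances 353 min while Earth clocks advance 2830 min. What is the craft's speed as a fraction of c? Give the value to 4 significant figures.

β ≈ 0.9922

γ = Δt/τ₀ = 2830/353 = 8.01700
β = √(1 − 1/γ²) = √(1 − 1/8.01700²) = 0.9922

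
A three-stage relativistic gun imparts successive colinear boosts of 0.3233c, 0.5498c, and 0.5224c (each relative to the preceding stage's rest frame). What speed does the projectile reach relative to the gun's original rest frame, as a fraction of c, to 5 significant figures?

Compose boost 2: (0.5498 + 0.3233)/(1 + 0.5498×0.3233) = 0.87310/1.177750 = 0.7413286
Compose boost 3: (0.5224 + 0.7413286)/(1 + 0.5224×0.7413286) = 1.263729/1.387270 = 0.91095

u ≈ 0.91095c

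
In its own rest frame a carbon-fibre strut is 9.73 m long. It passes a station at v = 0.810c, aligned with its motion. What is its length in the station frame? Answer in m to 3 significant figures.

L ≈ 5.71 m

γ = 1/√(1 − 0.810²) = 1.7052
Length contraction: L = L₀/γ = 9.73/1.7052 = 5.71 m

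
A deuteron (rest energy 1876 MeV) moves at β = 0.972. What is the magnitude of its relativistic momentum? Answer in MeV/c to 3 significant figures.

γ = 1/√(1 − 0.972²) = 4.2557
p = γβm₀c = 4.2557 × 0.972 × 1876 MeV/c = 7760 MeV/c

p ≈ 7760 MeV/c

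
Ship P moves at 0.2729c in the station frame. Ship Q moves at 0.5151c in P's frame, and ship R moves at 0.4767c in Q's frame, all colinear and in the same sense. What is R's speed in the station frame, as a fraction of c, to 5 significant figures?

Compose boost 2: (0.5151 + 0.2729)/(1 + 0.5151×0.2729) = 0.78800/1.140571 = 0.6908822
Compose boost 3: (0.4767 + 0.6908822)/(1 + 0.4767×0.6908822) = 1.167582/1.329344 = 0.87831

u ≈ 0.87831c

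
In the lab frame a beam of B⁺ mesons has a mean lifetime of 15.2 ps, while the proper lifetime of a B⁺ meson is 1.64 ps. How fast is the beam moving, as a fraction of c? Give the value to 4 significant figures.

β ≈ 0.9942

γ = Δt/τ₀ = 15.2/1.64 = 9.26829
β = √(1 − 1/γ²) = √(1 − 1/9.26829²) = 0.9942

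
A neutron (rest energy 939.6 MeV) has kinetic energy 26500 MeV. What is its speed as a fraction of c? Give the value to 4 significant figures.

β ≈ 0.9994

γ = 1 + K/(m₀c²) = 1 + 26500/939.6 = 29.2035
β = √(1 − 1/γ²) = 0.9994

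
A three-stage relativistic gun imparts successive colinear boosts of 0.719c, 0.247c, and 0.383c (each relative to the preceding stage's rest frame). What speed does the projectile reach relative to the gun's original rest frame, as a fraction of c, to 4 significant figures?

Compose boost 2: (0.247 + 0.719)/(1 + 0.247×0.719) = 0.9660/1.17759 = 0.820317
Compose boost 3: (0.383 + 0.820317)/(1 + 0.383×0.820317) = 1.20332/1.31418 = 0.9156

u ≈ 0.9156c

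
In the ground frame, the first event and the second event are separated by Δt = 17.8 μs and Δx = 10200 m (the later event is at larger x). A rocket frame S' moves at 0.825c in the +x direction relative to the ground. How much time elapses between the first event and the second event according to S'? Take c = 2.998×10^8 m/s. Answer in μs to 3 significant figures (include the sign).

γ = 1/√(1 − 0.825²) = 1.7695
Δt' = γ(Δt − vΔx/c²) = 1.7695 × (17.8 μs − 0.825×10200 m / (2.998×10^8 m/s))
= 1.7695 × (-10.269 μs) = -18.2 μs

Δt' ≈ -18.2 μs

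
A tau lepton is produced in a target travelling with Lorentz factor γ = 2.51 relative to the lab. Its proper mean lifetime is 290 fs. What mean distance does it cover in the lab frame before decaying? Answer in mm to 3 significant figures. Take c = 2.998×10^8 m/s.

β = √(1 − 1/γ²) = √(1 − 1/2.51²) = 0.91721
Dilated lifetime: Δt = γτ₀ = 2.51 × 290 fs = 727.90 fs
d = vΔt = 0.91721c × 727.90 fs = 2.7498×10^8 m/s × 7.2790×10^-13 s = 0.200 mm

d ≈ 0.200 mm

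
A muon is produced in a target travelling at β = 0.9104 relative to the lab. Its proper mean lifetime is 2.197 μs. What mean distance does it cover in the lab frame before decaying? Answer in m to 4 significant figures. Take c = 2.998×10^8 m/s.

d ≈ 1449 m

γ = 1/√(1 − 0.9104²) = 2.41704
Dilated lifetime: Δt = γτ₀ = 2.41704 × 2.197 μs = 5.31024 μs
d = vΔt = 0.9104c × 5.31024 μs = 2.72938×10^8 m/s × 5.31024×10^-6 s = 1449 m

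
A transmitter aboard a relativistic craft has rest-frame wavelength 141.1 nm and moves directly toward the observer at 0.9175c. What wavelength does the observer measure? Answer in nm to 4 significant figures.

Relativistic Doppler: λ_obs = λ_src √((1−β)/(1+β))
= 141.1 × √(0.0825000/1.91750) = 141.1 × 0.207424 = 29.27 nm

λ_obs ≈ 29.27 nm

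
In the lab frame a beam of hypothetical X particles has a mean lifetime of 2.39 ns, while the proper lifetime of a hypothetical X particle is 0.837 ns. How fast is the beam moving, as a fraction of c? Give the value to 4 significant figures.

γ = Δt/τ₀ = 2.39/0.837 = 2.85544
β = √(1 − 1/γ²) = √(1 − 1/2.85544²) = 0.9367

β ≈ 0.9367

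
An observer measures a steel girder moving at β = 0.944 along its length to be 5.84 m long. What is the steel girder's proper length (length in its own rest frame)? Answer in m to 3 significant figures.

γ = 1/√(1 − 0.944²) = 3.0308
L₀ = γL = 3.0308 × 5.84 = 17.7 m

L₀ ≈ 17.7 m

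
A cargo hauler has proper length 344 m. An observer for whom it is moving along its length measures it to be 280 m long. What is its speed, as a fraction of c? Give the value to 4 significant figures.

β ≈ 0.5809

γ = L₀/L = 344/280 = 1.22857
β = √(1 − 1/γ²) = 0.5809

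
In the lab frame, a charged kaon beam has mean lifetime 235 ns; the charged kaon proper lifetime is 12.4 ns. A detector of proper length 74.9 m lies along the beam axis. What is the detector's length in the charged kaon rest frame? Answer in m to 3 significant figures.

Time dilation ⇒ γ = Δt/τ₀ = 235/12.4 = 18.952
Length contraction: L = L₀/γ = 74.9/18.952 = 3.95 m

L ≈ 3.95 m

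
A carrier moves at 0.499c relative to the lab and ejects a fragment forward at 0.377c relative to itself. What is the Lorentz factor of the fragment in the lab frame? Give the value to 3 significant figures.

u_lab = (0.377 + 0.499)/(1 + 0.377×0.499) = 0.8760/1.18812 = 0.737297
γ = 1/√(1 − 0.737297²) = 1.48

γ ≈ 1.48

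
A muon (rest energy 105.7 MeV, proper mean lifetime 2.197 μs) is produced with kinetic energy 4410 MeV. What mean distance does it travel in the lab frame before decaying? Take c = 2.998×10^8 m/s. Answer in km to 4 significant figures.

γ = 1 + K/(m₀c²) = 1 + 4410/105.7 = 42.7219
β = √(1 − 1/γ²) = 0.999726
Dilated lifetime: γτ₀ = 42.7219 × 2.197 μs = 93.8599 μs
d = βc·γτ₀ = 0.999726 × (2.998×10^8 m/s) × 9.38599×10^-5 s = 28.13 km

d ≈ 28.13 km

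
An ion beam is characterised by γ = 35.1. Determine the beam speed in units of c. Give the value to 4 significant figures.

β = √(1 − 1/γ²) = √(1 − 1/35.1²) = √(0.999188) = 0.9996

β ≈ 0.9996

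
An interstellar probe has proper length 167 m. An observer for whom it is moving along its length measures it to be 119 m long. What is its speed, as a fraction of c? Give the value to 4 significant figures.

γ = L₀/L = 167/119 = 1.40336
β = √(1 − 1/γ²) = 0.7016

β ≈ 0.7016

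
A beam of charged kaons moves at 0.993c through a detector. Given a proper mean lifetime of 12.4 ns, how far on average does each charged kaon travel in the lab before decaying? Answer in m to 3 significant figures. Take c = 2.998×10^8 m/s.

d ≈ 31.3 m

γ = 1/√(1 − 0.993²) = 8.4664
Dilated lifetime: Δt = γτ₀ = 8.4664 × 12.4 ns = 104.98 ns
d = vΔt = 0.993c × 104.98 ns = 2.9770×10^8 m/s × 1.0498×10^-7 s = 31.3 m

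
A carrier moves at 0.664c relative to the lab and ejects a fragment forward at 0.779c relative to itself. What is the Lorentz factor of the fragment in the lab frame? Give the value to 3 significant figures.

u_lab = (0.779 + 0.664)/(1 + 0.779×0.664) = 1.443/1.51726 = 0.951059
γ = 1/√(1 − 0.951059²) = 3.24

γ ≈ 3.24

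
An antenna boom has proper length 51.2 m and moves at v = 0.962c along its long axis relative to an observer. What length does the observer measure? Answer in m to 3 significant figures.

γ = 1/√(1 − 0.962²) = 3.6623
Length contraction: L = L₀/γ = 51.2/3.6623 = 14.0 m

L ≈ 14.0 m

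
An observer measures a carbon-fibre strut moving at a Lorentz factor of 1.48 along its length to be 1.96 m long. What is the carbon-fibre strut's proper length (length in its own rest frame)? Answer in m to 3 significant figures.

γ = 1.48 (given)
L₀ = γL = 1.48 × 1.96 = 2.90 m

L₀ ≈ 2.90 m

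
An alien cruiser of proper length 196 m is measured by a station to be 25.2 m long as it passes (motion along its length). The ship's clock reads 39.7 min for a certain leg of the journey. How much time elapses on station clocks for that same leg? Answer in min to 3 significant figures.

Δt ≈ 309 min

Length contraction ⇒ γ = L₀/L = 196/25.2 = 7.7778
Time dilation: Δt = γτ₀ = 7.7778 × 39.7 min = 309 min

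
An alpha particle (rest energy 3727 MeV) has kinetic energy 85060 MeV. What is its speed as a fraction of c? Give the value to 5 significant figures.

γ = 1 + K/(m₀c²) = 1 + 85060/3727 = 23.82265
β = √(1 − 1/γ²) = 0.99912

β ≈ 0.99912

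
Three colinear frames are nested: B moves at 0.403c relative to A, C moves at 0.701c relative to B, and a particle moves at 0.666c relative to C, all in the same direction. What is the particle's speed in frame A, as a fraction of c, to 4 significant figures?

Compose boost 2: (0.701 + 0.403)/(1 + 0.701×0.403) = 1.104/1.28250 = 0.860817
Compose boost 3: (0.666 + 0.860817)/(1 + 0.666×0.860817) = 1.52682/1.57330 = 0.9705

u ≈ 0.9705c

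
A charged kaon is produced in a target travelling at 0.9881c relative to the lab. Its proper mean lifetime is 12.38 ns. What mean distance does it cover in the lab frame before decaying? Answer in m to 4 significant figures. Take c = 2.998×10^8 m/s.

d ≈ 23.84 m

γ = 1/√(1 − 0.9881²) = 6.50141
Dilated lifetime: Δt = γτ₀ = 6.50141 × 12.38 ns = 80.4874 ns
d = vΔt = 0.9881c × 80.4874 ns = 2.96232×10^8 m/s × 8.04874×10^-8 s = 23.84 m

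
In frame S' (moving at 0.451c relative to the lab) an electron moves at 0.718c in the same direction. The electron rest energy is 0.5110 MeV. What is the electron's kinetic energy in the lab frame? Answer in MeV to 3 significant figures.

K ≈ 0.578 MeV

u_lab = (0.718 + 0.451)/(1 + 0.718×0.451) = 0.883052
γ = 1/√(1 − 0.883052²) = 2.1309
K = (γ − 1)m₀c² = (2.1309 − 1) × 0.5110 = 1.1309 × 0.5110 = 0.578 MeV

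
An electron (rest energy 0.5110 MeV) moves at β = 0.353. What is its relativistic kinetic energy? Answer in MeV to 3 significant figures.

K ≈ 0.0352 MeV

γ = 1/√(1 − 0.353²) = 1.0688
K = (γ − 1)m₀c² = (1.0688 − 1) × 0.5110 MeV = 0.068806 × 0.5110 MeV = 0.0352 MeV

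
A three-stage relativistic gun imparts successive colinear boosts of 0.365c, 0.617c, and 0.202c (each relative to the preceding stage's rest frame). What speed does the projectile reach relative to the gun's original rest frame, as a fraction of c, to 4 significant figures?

Compose boost 2: (0.617 + 0.365)/(1 + 0.617×0.365) = 0.9820/1.22520 = 0.801499
Compose boost 3: (0.202 + 0.801499)/(1 + 0.202×0.801499) = 1.00350/1.16190 = 0.8637

u ≈ 0.8637c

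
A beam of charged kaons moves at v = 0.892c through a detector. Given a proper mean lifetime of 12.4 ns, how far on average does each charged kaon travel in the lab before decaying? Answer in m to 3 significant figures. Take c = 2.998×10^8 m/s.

d ≈ 7.34 m

γ = 1/√(1 − 0.892²) = 2.2122
Dilated lifetime: Δt = γτ₀ = 2.2122 × 12.4 ns = 27.431 ns
d = vΔt = 0.892c × 27.431 ns = 2.6742×10^8 m/s × 2.7431×10^-8 s = 7.34 m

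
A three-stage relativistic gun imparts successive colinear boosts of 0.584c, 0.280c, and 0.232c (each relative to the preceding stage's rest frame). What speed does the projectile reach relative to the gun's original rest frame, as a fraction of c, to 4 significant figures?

u ≈ 0.8314c

Compose boost 2: (0.280 + 0.584)/(1 + 0.280×0.584) = 0.8640/1.16352 = 0.742574
Compose boost 3: (0.232 + 0.742574)/(1 + 0.232×0.742574) = 0.974574/1.17228 = 0.8314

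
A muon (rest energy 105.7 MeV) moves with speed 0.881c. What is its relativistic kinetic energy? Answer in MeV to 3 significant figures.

K ≈ 118 MeV

γ = 1/√(1 − 0.881²) = 2.1136
K = (γ − 1)m₀c² = (2.1136 − 1) × 105.7 MeV = 1.1136 × 105.7 MeV = 118 MeV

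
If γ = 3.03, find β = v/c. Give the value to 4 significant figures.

β ≈ 0.9440

β = √(1 − 1/γ²) = √(1 − 1/3.03²) = √(0.891078) = 0.9440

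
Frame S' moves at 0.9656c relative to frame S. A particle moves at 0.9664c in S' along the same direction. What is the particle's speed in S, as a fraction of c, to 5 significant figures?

u ≈ 0.99940c

Relativistic velocity addition: u = (u' + v)/(1 + u'v/c²)
= (0.9664 + 0.9656)/(1 + 0.9664×0.9656) = 1.9320/1.933156 = 0.99940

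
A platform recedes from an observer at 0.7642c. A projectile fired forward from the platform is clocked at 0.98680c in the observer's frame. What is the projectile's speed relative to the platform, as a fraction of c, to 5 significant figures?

Inverse velocity addition: u' = (u − v)/(1 − uv/c²)
= (0.98680 − 0.7642)/(1 − 0.98680×0.7642) = 0.22260/0.2458874 = 0.90529

u' ≈ 0.90529c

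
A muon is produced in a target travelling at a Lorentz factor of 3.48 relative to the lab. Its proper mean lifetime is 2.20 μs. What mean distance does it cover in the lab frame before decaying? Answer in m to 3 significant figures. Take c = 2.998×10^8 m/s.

β = √(1 − 1/γ²) = √(1 − 1/3.48²) = 0.95782
Dilated lifetime: Δt = γτ₀ = 3.48 × 2.20 μs = 7.6560 μs
d = vΔt = 0.95782c × 7.6560 μs = 2.8716×10^8 m/s × 7.6560×10^-6 s = 2200 m

d ≈ 2200 m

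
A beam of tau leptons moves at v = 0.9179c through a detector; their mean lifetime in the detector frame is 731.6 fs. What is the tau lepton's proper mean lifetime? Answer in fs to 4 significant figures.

γ = 1/√(1 − 0.9179²) = 2.52009
Proper time: τ₀ = Δt/γ = 731.6/2.52009 = 290.3 fs

τ₀ ≈ 290.3 fs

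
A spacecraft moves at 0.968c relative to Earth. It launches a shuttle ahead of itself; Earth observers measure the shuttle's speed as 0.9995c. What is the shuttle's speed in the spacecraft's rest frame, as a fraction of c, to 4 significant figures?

Inverse velocity addition: u' = (u − v)/(1 − uv/c²)
= (0.9995 − 0.968)/(1 − 0.9995×0.968) = 0.03150/0.0324840 = 0.9697

u' ≈ 0.9697c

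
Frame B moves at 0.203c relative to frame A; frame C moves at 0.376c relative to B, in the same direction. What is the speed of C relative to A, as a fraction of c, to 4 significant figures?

Compose boost 2: (0.376 + 0.203)/(1 + 0.376×0.203) = 0.5790/1.07633 = 0.5379

u ≈ 0.5379c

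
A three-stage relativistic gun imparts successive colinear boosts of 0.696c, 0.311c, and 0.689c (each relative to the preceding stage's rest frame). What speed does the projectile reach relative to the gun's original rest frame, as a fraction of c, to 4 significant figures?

Compose boost 2: (0.311 + 0.696)/(1 + 0.311×0.696) = 1.007/1.21646 = 0.827815
Compose boost 3: (0.689 + 0.827815)/(1 + 0.689×0.827815) = 1.51681/1.57036 = 0.9659

u ≈ 0.9659c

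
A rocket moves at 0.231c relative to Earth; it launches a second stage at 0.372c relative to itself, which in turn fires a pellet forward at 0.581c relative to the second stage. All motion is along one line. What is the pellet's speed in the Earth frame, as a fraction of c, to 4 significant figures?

Compose boost 2: (0.372 + 0.231)/(1 + 0.372×0.231) = 0.6030/1.08593 = 0.555283
Compose boost 3: (0.581 + 0.555283)/(1 + 0.581×0.555283) = 1.13628/1.32262 = 0.8591

u ≈ 0.8591c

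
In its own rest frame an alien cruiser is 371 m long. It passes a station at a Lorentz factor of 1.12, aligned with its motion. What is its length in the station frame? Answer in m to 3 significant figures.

L ≈ 331 m

γ = 1.12 (given)
Length contraction: L = L₀/γ = 371/1.12 = 331 m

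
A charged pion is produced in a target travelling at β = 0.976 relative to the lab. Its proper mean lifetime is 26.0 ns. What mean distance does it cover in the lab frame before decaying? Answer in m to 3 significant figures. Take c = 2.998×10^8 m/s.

γ = 1/√(1 − 0.976²) = 4.5920
Dilated lifetime: Δt = γτ₀ = 4.5920 × 26.0 ns = 119.39 ns
d = vΔt = 0.976c × 119.39 ns = 2.9260×10^8 m/s × 1.1939×10^-7 s = 34.9 m

d ≈ 34.9 m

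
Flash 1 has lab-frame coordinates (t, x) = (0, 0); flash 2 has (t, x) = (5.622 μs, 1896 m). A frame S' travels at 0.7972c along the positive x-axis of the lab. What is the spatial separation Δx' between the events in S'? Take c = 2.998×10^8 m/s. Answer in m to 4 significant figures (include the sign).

γ = 1/√(1 − 0.7972²) = 1.65641
Δx' = γ(Δx − vΔt) = 1.65641 × (1896 m − 0.7972×(2.998×10^8 m/s)×5.622×10^-6 s)
= 1.65641 × (552.339 m) = 914.9 m

Δx' ≈ 914.9 m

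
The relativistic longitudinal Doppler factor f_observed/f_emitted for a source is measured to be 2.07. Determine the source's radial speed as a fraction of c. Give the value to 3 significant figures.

f_obs/f_src = √((1+β)/(1−β)) = 2.07  ⇒  (1+β)/(1−β) = 4.2849
β = |1 − D²|/(1 + D²) = |1 − 4.2849|/(1 + 4.2849) = 0.622

β ≈ 0.622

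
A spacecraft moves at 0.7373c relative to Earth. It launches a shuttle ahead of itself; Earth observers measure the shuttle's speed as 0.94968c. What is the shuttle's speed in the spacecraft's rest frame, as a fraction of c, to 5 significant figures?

u' ≈ 0.70840c

Inverse velocity addition: u' = (u − v)/(1 − uv/c²)
= (0.94968 − 0.7373)/(1 − 0.94968×0.7373) = 0.21238/0.2998009 = 0.70840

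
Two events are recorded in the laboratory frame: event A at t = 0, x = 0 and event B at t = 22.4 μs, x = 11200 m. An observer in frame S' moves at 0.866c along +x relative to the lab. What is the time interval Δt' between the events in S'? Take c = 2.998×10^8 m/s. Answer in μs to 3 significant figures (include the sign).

Δt' ≈ -19.9 μs

γ = 1/√(1 − 0.866²) = 1.9998
Δt' = γ(Δt − vΔx/c²) = 1.9998 × (22.4 μs − 0.866×11200 m / (2.998×10^8 m/s))
= 1.9998 × (-9.9522 μs) = -19.9 μs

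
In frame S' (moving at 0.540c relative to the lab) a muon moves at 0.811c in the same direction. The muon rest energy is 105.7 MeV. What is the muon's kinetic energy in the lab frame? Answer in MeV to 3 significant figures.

K ≈ 203 MeV

u_lab = (0.811 + 0.540)/(1 + 0.811×0.540) = 0.939539
γ = 1/√(1 − 0.939539²) = 2.9202
K = (γ − 1)m₀c² = (2.9202 − 1) × 105.7 = 1.9202 × 105.7 = 203 MeV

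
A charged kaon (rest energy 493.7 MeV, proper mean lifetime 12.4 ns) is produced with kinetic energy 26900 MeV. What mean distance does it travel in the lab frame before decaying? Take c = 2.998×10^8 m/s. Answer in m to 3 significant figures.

γ = 1 + K/(m₀c²) = 1 + 26900/493.7 = 55.487
β = √(1 − 1/γ²) = 0.99984
Dilated lifetime: γτ₀ = 55.487 × 12.4 ns = 688.03 ns
d = βc·γτ₀ = 0.99984 × (2.998×10^8 m/s) × 6.8803×10^-7 s = 206 m

d ≈ 206 m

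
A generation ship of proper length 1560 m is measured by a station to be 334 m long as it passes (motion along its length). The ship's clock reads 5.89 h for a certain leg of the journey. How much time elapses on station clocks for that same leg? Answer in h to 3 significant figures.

Δt ≈ 27.5 h

Length contraction ⇒ γ = L₀/L = 1560/334 = 4.6707
Time dilation: Δt = γτ₀ = 4.6707 × 5.89 h = 27.5 h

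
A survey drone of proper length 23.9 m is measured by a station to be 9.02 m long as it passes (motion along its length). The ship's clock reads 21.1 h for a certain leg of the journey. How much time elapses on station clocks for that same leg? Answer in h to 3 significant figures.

Length contraction ⇒ γ = L₀/L = 23.9/9.02 = 2.6497
Time dilation: Δt = γτ₀ = 2.6497 × 21.1 h = 55.9 h

Δt ≈ 55.9 h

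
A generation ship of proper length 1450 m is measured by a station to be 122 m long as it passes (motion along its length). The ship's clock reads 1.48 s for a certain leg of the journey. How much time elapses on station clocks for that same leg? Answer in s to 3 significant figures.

Δt ≈ 17.6 s

Length contraction ⇒ γ = L₀/L = 1450/122 = 11.885
Time dilation: Δt = γτ₀ = 11.885 × 1.48 s = 17.6 s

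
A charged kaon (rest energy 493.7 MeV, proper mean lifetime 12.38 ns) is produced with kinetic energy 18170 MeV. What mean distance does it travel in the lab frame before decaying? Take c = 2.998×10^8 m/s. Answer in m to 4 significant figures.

d ≈ 140.3 m

γ = 1 + K/(m₀c²) = 1 + 18170/493.7 = 37.8037
β = √(1 − 1/γ²) = 0.999650
Dilated lifetime: γτ₀ = 37.8037 × 12.38 ns = 468.010 ns
d = βc·γτ₀ = 0.999650 × (2.998×10^8 m/s) × 4.68010×10^-7 s = 140.3 m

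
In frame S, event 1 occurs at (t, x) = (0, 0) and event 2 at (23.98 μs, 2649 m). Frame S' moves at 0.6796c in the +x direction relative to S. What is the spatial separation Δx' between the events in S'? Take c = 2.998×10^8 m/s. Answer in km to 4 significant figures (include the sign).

Δx' ≈ -3.049 km

γ = 1/√(1 − 0.6796²) = 1.36317
Δx' = γ(Δx − vΔt) = 1.36317 × (2649 m − 0.6796×(2.998×10^8 m/s)×23.98×10^-6 s)
= 1.36317 × (-2236.78 m) = -3.049 km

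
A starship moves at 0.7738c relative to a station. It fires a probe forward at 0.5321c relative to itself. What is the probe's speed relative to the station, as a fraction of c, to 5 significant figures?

u ≈ 0.92503c

Relativistic velocity addition: u = (u' + v)/(1 + u'v/c²)
= (0.5321 + 0.7738)/(1 + 0.5321×0.7738) = 1.3059/1.411739 = 0.92503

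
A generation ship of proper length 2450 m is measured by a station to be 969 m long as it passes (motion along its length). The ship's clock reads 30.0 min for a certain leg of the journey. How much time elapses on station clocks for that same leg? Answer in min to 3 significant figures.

Δt ≈ 75.9 min

Length contraction ⇒ γ = L₀/L = 2450/969 = 2.5284
Time dilation: Δt = γτ₀ = 2.5284 × 30.0 min = 75.9 min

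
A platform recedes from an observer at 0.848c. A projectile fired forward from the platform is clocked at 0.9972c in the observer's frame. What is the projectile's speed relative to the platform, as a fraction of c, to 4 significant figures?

Inverse velocity addition: u' = (u − v)/(1 − uv/c²)
= (0.9972 − 0.848)/(1 − 0.9972×0.848) = 0.1492/0.154374 = 0.9665

u' ≈ 0.9665c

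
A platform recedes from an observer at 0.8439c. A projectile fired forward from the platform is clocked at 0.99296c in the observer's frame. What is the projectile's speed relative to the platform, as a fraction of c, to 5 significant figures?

u' ≈ 0.91989c

Inverse velocity addition: u' = (u − v)/(1 − uv/c²)
= (0.99296 − 0.8439)/(1 − 0.99296×0.8439) = 0.14906/0.1620411 = 0.91989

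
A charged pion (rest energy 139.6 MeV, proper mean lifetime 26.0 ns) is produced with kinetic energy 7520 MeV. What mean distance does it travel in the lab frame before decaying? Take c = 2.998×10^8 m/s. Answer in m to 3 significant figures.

γ = 1 + K/(m₀c²) = 1 + 7520/139.6 = 54.868
β = √(1 − 1/γ²) = 0.99983
Dilated lifetime: γτ₀ = 54.868 × 26.0 ns = 1426.6 ns
d = βc·γτ₀ = 0.99983 × (2.998×10^8 m/s) × 1.4266×10^-6 s = 428 m

d ≈ 428 m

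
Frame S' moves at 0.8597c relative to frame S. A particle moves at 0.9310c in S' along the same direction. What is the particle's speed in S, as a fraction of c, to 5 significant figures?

Relativistic velocity addition: u = (u' + v)/(1 + u'v/c²)
= (0.9310 + 0.8597)/(1 + 0.9310×0.8597) = 1.7907/1.800381 = 0.99462

u ≈ 0.99462c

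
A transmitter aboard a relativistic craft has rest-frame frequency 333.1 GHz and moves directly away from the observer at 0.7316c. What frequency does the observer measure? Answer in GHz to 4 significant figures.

Relativistic Doppler: f_obs = f_src √((1−β)/(1+β))
= 333.1 × √(0.268400/1.73160) = 333.1 × 0.393702 = 131.1 GHz

f_obs ≈ 131.1 GHz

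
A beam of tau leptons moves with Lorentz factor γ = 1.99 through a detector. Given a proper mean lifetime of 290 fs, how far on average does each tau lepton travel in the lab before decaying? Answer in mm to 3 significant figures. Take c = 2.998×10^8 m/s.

d ≈ 0.150 mm

β = √(1 − 1/γ²) = √(1 − 1/1.99²) = 0.86457
Dilated lifetime: Δt = γτ₀ = 1.99 × 290 fs = 577.10 fs
d = vΔt = 0.86457c × 577.10 fs = 2.5920×10^8 m/s × 5.7710×10^-13 s = 0.150 mm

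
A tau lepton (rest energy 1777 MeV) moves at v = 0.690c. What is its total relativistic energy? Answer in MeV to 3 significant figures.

γ = 1/√(1 − 0.690²) = 1.3816
E = γm₀c² = 1.3816 × 1777 MeV = 2460 MeV

E ≈ 2460 MeV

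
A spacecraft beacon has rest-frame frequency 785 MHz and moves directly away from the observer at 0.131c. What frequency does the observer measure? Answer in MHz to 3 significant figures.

Relativistic Doppler: f_obs = f_src √((1−β)/(1+β))
= 785 × √(0.86900/1.1310) = 785 × 0.87655 = 688 MHz

f_obs ≈ 688 MHz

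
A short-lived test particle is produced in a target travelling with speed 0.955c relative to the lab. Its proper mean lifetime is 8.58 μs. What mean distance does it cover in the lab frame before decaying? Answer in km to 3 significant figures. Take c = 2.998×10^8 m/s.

d ≈ 8.28 km

γ = 1/√(1 − 0.955²) = 3.3715
Dilated lifetime: Δt = γτ₀ = 3.3715 × 8.58 μs = 28.927 μs
d = vΔt = 0.955c × 28.927 μs = 2.8631×10^8 m/s × 2.8927×10^-5 s = 8.28 km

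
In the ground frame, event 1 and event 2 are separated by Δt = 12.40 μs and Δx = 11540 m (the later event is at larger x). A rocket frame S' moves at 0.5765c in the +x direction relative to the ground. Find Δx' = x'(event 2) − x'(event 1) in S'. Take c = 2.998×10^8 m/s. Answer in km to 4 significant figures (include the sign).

γ = 1/√(1 − 0.5765²) = 1.22384
Δx' = γ(Δx − vΔt) = 1.22384 × (11540 m − 0.5765×(2.998×10^8 m/s)×12.40×10^-6 s)
= 1.22384 × (9396.85 m) = 11.50 km

Δx' ≈ 11.50 km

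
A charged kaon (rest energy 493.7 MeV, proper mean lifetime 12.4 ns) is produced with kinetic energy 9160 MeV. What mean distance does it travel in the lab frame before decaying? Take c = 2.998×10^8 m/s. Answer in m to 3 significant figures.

γ = 1 + K/(m₀c²) = 1 + 9160/493.7 = 19.554
β = √(1 − 1/γ²) = 0.99869
Dilated lifetime: γτ₀ = 19.554 × 12.4 ns = 242.47 ns
d = βc·γτ₀ = 0.99869 × (2.998×10^8 m/s) × 2.4247×10^-7 s = 72.6 m

d ≈ 72.6 m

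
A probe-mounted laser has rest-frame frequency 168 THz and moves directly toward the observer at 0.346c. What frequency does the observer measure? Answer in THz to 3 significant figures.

f_obs ≈ 241 THz

Relativistic Doppler: f_obs = f_src √((1+β)/(1−β))
= 168 × √(1.3460/0.65400) = 168 × 1.4346 = 241 THz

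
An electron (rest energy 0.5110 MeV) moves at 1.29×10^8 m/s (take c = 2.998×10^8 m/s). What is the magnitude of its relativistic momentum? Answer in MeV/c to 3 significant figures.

p ≈ 0.244 MeV/c

β = v/c = 1.29×10^8 / 2.998×10^8 = 0.43029
γ = 1/√(1 − 0.43029²) = 1.1078
p = γβm₀c = 1.1078 × 0.43029 × 0.5110 MeV/c = 0.244 MeV/c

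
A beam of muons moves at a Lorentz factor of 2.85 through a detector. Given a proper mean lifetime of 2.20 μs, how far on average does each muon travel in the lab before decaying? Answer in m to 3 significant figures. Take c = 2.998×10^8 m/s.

β = √(1 − 1/γ²) = √(1 − 1/2.85²) = 0.93642
Dilated lifetime: Δt = γτ₀ = 2.85 × 2.20 μs = 6.2700 μs
d = vΔt = 0.93642c × 6.2700 μs = 2.8074×10^8 m/s × 6.2700×10^-6 s = 1760 m

d ≈ 1760 m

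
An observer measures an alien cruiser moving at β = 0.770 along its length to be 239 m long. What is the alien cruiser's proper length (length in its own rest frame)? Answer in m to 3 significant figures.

L₀ ≈ 375 m

γ = 1/√(1 − 0.770²) = 1.5673
L₀ = γL = 1.5673 × 239 = 375 m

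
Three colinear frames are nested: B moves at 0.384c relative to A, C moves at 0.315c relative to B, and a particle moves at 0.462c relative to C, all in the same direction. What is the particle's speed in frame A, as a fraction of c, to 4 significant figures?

Compose boost 2: (0.315 + 0.384)/(1 + 0.315×0.384) = 0.6990/1.12096 = 0.623573
Compose boost 3: (0.462 + 0.623573)/(1 + 0.462×0.623573) = 1.08557/1.28809 = 0.8428

u ≈ 0.8428c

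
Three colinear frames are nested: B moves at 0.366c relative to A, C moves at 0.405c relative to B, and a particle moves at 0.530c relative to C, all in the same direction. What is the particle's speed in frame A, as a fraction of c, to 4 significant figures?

Compose boost 2: (0.405 + 0.366)/(1 + 0.405×0.366) = 0.7710/1.14823 = 0.671468
Compose boost 3: (0.530 + 0.671468)/(1 + 0.530×0.671468) = 1.20147/1.35588 = 0.8861

u ≈ 0.8861c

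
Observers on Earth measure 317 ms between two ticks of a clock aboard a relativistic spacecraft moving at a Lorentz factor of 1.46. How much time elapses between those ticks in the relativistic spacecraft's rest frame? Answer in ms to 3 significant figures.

γ = 1.46 (given)
Proper time: τ₀ = Δt/γ = 317/1.46 = 217 ms

τ₀ ≈ 217 ms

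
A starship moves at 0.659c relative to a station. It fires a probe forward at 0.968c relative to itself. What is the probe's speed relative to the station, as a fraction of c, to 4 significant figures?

Relativistic velocity addition: u = (u' + v)/(1 + u'v/c²)
= (0.968 + 0.659)/(1 + 0.968×0.659) = 1.627/1.63791 = 0.9933

u ≈ 0.9933c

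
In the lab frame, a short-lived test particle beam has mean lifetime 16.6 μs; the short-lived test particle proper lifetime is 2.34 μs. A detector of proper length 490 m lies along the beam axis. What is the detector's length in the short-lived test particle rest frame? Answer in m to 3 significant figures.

Time dilation ⇒ γ = Δt/τ₀ = 16.6/2.34 = 7.0940
Length contraction: L = L₀/γ = 490/7.0940 = 69.1 m

L ≈ 69.1 m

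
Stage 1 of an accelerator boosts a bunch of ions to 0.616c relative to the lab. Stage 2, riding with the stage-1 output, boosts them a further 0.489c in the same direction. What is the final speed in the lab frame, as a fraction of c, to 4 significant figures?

u ≈ 0.8492c

Compose boost 2: (0.489 + 0.616)/(1 + 0.489×0.616) = 1.105/1.30122 = 0.8492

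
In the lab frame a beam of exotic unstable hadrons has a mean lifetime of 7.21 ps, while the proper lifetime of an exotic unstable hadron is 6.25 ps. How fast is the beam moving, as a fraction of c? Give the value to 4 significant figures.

γ = Δt/τ₀ = 7.21/6.25 = 1.15360
β = √(1 − 1/γ²) = √(1 − 1/1.15360²) = 0.4986

β ≈ 0.4986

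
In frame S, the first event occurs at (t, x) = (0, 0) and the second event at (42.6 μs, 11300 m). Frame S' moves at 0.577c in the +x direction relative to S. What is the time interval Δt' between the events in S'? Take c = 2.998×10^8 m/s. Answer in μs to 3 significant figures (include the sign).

γ = 1/√(1 − 0.577²) = 1.2244
Δt' = γ(Δt − vΔx/c²) = 1.2244 × (42.6 μs − 0.577×11300 m / (2.998×10^8 m/s))
= 1.2244 × (20.852 μs) = 25.5 μs

Δt' ≈ 25.5 μs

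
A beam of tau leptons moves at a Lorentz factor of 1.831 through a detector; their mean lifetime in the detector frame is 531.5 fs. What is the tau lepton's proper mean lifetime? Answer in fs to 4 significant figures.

τ₀ ≈ 290.3 fs

γ = 1.831 (given)
Proper time: τ₀ = Δt/γ = 531.5/1.831 = 290.3 fs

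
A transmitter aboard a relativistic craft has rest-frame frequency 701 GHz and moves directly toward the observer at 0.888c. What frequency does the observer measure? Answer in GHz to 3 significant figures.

f_obs ≈ 2880 GHz

Relativistic Doppler: f_obs = f_src √((1+β)/(1−β))
= 701 × √(1.8880/0.11200) = 701 × 4.1057 = 2880 GHz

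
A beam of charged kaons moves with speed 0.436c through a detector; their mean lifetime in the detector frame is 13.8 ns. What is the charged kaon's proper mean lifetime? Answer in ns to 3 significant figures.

γ = 1/√(1 − 0.436²) = 1.1112
Proper time: τ₀ = Δt/γ = 13.8/1.1112 = 12.4 ns

τ₀ ≈ 12.4 ns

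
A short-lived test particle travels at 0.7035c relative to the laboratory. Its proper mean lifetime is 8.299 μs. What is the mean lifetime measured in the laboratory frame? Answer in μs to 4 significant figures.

Δt ≈ 11.68 μs

γ = 1/√(1 − 0.7035²) = 1.40707
Time dilation: Δt = γτ₀ = 1.40707 × 8.299 μs = 11.68 μs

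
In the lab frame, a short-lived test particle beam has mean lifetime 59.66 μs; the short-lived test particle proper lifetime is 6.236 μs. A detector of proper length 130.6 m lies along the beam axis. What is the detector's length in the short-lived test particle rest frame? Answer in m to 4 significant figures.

Time dilation ⇒ γ = Δt/τ₀ = 59.66/6.236 = 9.56703
Length contraction: L = L₀/γ = 130.6/9.56703 = 13.65 m

L ≈ 13.65 m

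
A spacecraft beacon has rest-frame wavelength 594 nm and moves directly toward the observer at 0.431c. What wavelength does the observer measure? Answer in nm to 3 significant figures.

λ_obs ≈ 375 nm

Relativistic Doppler: λ_obs = λ_src √((1−β)/(1+β))
= 594 × √(0.56900/1.4310) = 594 × 0.63057 = 375 nm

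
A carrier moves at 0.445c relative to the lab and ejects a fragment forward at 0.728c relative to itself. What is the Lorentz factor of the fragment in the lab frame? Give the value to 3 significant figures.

u_lab = (0.728 + 0.445)/(1 + 0.728×0.445) = 1.173/1.32396 = 0.885978
γ = 1/√(1 − 0.885978²) = 2.16

γ ≈ 2.16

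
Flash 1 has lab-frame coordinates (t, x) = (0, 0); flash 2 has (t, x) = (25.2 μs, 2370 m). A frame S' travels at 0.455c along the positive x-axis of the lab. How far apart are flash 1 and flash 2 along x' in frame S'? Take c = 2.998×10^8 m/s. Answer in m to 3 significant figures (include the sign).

Δx' ≈ -1200 m

γ = 1/√(1 − 0.455²) = 1.1230
Δx' = γ(Δx − vΔt) = 1.1230 × (2370 m − 0.455×(2.998×10^8 m/s)×25.2×10^-6 s)
= 1.1230 × (-1067.5 m) = -1200 m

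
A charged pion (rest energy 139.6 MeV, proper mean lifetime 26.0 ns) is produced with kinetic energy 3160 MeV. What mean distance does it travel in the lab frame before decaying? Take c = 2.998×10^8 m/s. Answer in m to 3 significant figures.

γ = 1 + K/(m₀c²) = 1 + 3160/139.6 = 23.636
β = √(1 − 1/γ²) = 0.99910
Dilated lifetime: γτ₀ = 23.636 × 26.0 ns = 614.54 ns
d = βc·γτ₀ = 0.99910 × (2.998×10^8 m/s) × 6.1454×10^-7 s = 184 m

d ≈ 184 m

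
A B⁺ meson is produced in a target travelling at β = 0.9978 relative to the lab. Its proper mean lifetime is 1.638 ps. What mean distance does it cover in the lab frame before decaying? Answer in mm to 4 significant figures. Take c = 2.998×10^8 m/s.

d ≈ 7.391 mm

γ = 1/√(1 − 0.9978²) = 15.0839
Dilated lifetime: Δt = γτ₀ = 15.0839 × 1.638 ps = 24.7074 ps
d = vΔt = 0.9978c × 24.7074 ps = 2.99140×10^8 m/s × 2.47074×10^-11 s = 7.391 mm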